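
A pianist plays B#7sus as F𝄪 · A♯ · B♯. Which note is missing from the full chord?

The full B#7sus chord is B♯, E♯, F𝄪, A♯.
Comparing with the voicing, the perfect 4th (4th) — E♯ — is absent.

E♯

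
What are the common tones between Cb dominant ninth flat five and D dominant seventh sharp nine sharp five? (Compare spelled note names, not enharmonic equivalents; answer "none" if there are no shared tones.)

none

Cb dominant ninth flat five = C-flat, E-flat, G-double-flat, B-double-flat, D-flat.
D dominant seventh sharp nine sharp five = D, F-sharp, A-sharp, C, E-sharp.
Shared: none.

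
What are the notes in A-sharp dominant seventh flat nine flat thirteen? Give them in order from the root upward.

A-sharp dominant seventh flat nine flat thirteen is a dominant seventh flat nine flat thirteen built on A♯.
A♯ — root
C𝄪 — major 3rd
E♯ — perfect 5th
G♯ — minor 7th
B — minor 9th
F♯ — minor 13th

A♯  C𝄪  E♯  G♯  B  F♯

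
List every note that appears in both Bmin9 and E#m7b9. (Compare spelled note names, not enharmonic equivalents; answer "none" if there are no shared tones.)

F#

Bmin9: B D F# A C#
E#m7b9: E# G# B# D# F#
Common to both → F#.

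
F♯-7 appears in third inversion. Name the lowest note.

E

F♯-7 in root position is F#–A–C#–E.
Third inversion places the seventh in the bass, which is E.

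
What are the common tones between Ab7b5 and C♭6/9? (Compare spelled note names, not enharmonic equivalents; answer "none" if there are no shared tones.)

Ab7b5 = Ab, C, Ebb, Gb.
C♭6/9 = Cb, Eb, Gb, Ab, Db.
Shared: Ab, Gb.

Ab, Gb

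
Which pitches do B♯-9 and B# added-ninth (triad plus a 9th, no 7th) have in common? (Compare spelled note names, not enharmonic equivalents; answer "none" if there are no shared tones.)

B♯-9: B# D# F## A# C##
B# added-ninth: B# D## F## C##
Common to both → B#, F##, C##.

B# F## C##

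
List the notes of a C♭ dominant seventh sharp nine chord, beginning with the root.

Root C-flat, quality dominant seventh sharp nine:
C-flat — root
E-flat — major 3rd
G-flat — perfect 5th
B-double-flat — minor 7th
D — augmented 9th

C-flat, E-flat, G-flat, B-double-flat, D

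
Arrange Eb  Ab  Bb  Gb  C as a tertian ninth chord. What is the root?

Ab

Stacking in thirds gives Ab – C – Eb – Gb – Bb, so Ab is the root — Ab dominant ninth.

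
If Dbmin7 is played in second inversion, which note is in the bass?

Dbmin7 = Db–Fb–Ab–Cb. Second inversion → fifth in the bass = Ab.

Ab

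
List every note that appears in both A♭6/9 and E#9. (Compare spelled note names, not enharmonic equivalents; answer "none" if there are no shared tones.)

A♭6/9: A♭ C E♭ F B♭
E#9: E♯ G𝄪 B♯ D♯ F𝄪
Common to both → none.

none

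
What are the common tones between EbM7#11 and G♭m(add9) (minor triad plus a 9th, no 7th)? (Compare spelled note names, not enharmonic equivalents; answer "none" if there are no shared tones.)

EbM7#11 = Eb, G, Bb, D, A.
G♭m(add9) = Gb, Bbb, Db, Ab.
Shared: none.

none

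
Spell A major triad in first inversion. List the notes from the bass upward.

A major triad = A–C-sharp–E; first inversion → third (C-sharp) lowest.

C-sharp, E, A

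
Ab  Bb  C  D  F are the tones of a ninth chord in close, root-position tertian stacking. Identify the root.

Bb

Stacking in thirds gives Bb – D – F – Ab – C, so Bb is the root — Bb dominant ninth.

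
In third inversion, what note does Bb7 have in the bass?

Ab

Bb7 in root position is Bb–D–F–Ab.
Third inversion places the seventh in the bass, which is Ab.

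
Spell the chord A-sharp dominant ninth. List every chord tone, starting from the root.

A#, C##, E#, G#, B#

Root A#, quality dominant ninth:
- root: A#
- major 3rd: C##
- perfect 5th: E#
- minor 7th: G#
- major 9th: B#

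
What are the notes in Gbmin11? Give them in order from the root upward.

G♭ B𝄫 D♭ F♭ A♭ C♭

Root G♭, quality minor eleventh:
Root: G♭
Minor 3rd (3rd): B𝄫
Perfect 5th (5th): D♭
Minor 7th (7th): F♭
Major 9th (9th): A♭
Perfect 11th (11th): C♭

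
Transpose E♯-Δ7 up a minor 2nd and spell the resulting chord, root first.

A minor 2nd up from E♯ is F♯, so the new chord is F♯ minor-major seventh.
Root: F♯
Minor 3rd (3rd): A
Perfect 5th (5th): C♯
Major 7th (7th): E♯

F♯ A C♯ E♯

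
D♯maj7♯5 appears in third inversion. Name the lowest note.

D♯maj7♯5 = D#–F##–A##–C##. Third inversion → seventh in the bass = C##.

C##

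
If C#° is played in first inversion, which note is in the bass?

E

C#° = C#–E–G. First inversion → third in the bass = E.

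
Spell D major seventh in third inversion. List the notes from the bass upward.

C# – D – F# – A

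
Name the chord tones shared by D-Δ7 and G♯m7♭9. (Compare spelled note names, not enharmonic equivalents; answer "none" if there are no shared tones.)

D-Δ7: D F A C#
G♯m7♭9: G# B D# F# A
Common to both → A.

A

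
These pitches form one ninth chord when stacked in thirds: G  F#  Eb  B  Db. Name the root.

Arranged so that each adjacent pair is a third by letter name: Eb – G – B – Db – F#.
The bottom of that stack, Eb, is the root (this is Eb dominant seventh sharp nine sharp five).

Eb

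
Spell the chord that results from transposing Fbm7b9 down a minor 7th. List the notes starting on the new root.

F♭ down a minor 7th → G♭. New chord: G♭ minor seventh flat nine.
Root: G♭
Minor 3rd (3rd): B𝄫
Perfect 5th (5th): D♭
Minor 7th (7th): F♭
Minor 9th (9th): A𝄫

G♭, B𝄫, D♭, F♭, A𝄫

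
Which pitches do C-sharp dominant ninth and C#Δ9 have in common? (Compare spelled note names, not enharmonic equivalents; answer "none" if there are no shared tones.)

C#, E#, G#, D#

C-sharp dominant ninth = C#, E#, G#, B, D#.
C#Δ9 = C#, E#, G#, B#, D#.
Shared: C#, E#, G#, D#.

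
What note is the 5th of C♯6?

Root of C♯6 = C#. The 5th is a perfect 5th: C# up a perfect 5th → G#.

G#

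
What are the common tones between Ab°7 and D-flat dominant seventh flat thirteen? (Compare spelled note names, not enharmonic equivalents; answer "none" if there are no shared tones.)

A♭, C♭

Ab°7 = A♭, C♭, E𝄫, G𝄫.
D-flat dominant seventh flat thirteen = D♭, F, A♭, C♭, B𝄫.
Shared: A♭, C♭.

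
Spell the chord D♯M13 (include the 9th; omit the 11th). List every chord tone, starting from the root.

D♯, F𝄪, A♯, C𝄪, E♯, B♯

D♯M13: major thirteenth on D♯.
root → D♯
3rd (major 3rd) → F𝄪
5th (perfect 5th) → A♯
7th (major 7th) → C𝄪
9th (major 9th) → E♯
13th (major 13th) → B♯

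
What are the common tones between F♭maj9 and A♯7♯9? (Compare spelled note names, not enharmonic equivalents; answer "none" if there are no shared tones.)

F♭maj9 = F♭, A♭, C♭, E♭, G♭.
A♯7♯9 = A♯, C𝄪, E♯, G♯, B𝄪.
Shared: none.

none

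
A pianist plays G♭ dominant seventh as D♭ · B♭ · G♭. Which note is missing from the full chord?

F♭

The full G♭ dominant seventh chord is G♭, B♭, D♭, F♭.
Comparing with the voicing, the minor 7th (7th) — F♭ — is absent.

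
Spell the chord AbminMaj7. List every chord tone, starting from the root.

AbminMaj7 is a minor-major seventh built on Ab.
Root: Ab
Minor 3rd (3rd): Cb
Perfect 5th (5th): Eb
Major 7th (7th): G

Ab – Cb – Eb – G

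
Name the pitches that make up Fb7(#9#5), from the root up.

F♭ A♭ C E𝄫 G

Root F♭, quality dominant seventh sharp nine sharp five:
- root: F♭
- major 3rd: A♭
- augmented 5th: C
- minor 7th: E𝄫
- augmented 9th: G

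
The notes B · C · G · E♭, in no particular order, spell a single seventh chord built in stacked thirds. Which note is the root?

Stacking in thirds gives C – E♭ – G – B, so C is the root — C minor-major seventh.

C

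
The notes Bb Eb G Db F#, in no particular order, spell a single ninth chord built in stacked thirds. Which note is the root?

Eb

Stacking in thirds gives Eb – G – Bb – Db – F#, so Eb is the root — Eb dominant seventh sharp nine.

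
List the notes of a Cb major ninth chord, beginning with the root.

Cb major ninth: major ninth on Cb.
- root: Cb
- major 3rd: Eb
- perfect 5th: Gb
- major 7th: Bb
- major 9th: Db

Cb – Eb – Gb – Bb – Db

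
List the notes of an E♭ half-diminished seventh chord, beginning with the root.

Root Eb, quality half-diminished seventh:
Eb — root
Gb — minor 3rd
Bbb — diminished 5th
Db — minor 7th

Eb – Gb – Bbb – Db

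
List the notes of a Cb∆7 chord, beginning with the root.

Root Cb, quality major seventh:
- root: Cb
- major 3rd: Eb
- perfect 5th: Gb
- major 7th: Bb

Cb, Eb, Gb, Bb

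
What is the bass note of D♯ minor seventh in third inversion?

C-sharp

D♯ minor seventh in root position is D-sharp–F-sharp–A-sharp–C-sharp.
Third inversion places the seventh in the bass, which is C-sharp.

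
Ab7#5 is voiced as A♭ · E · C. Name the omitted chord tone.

G♭

The full Ab7#5 chord is A♭, C, E, G♭.
Comparing with the voicing, the minor 7th (7th) — G♭ — is absent.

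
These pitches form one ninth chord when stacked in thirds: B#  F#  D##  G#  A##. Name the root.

Stacking in thirds gives G# – B# – D## – F# – A##, so G# is the root — G# dominant seventh sharp nine sharp five.

G#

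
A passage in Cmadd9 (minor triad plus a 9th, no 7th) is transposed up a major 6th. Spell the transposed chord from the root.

C up a major 6th → A. New chord: A minor added-ninth.
root → A
3rd (minor 3rd) → C
5th (perfect 5th) → E
9th (major 9th) → B

A C E B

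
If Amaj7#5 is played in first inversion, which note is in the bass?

C♯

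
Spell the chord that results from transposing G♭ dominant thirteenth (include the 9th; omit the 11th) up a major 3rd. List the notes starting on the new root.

A major 3rd up from G-flat is B-flat, so the new chord is B-flat dominant thirteenth.
Root: B-flat
Major 3rd (3rd): D
Perfect 5th (5th): F
Minor 7th (7th): A-flat
Major 9th (9th): C
Major 13th (13th): G

B-flat, D, F, A-flat, C, G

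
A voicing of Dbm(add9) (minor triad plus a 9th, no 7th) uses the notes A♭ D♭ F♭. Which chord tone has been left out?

E♭

Dbm(add9) = D♭, F♭, A♭, E♭. The voicing lacks the 9th (major 9th), E♭.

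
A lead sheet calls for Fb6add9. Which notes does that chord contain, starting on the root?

Fb6add9: six-nine on F♭.
root → F♭
3rd (major 3rd) → A♭
5th (perfect 5th) → C♭
6th (major 6th) → D♭
9th (major 9th) → G♭

F♭ A♭ C♭ D♭ G♭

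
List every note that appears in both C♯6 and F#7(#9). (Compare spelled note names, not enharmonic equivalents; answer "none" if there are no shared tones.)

C#  A#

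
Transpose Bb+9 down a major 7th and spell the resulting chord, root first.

Transposed root: Bb → Cb (major 7th down). So we spell Cb dominant ninth sharp five:
- root: Cb
- major 3rd: Eb
- augmented 5th: G
- minor 7th: Bbb
- major 9th: Db

Cb  Eb  G  Bbb  Db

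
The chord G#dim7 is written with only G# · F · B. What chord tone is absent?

D

The full G#dim7 chord is G#, B, D, F.
Comparing with the voicing, the diminished 5th (5th) — D — is absent.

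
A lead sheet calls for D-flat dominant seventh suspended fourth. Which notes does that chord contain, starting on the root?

D-flat – G-flat – A-flat – C-flat

D-flat dominant seventh suspended fourth: dominant seventh suspended fourth on D-flat.
- root: D-flat
- perfect 4th: G-flat
- perfect 5th: A-flat
- minor 7th: C-flat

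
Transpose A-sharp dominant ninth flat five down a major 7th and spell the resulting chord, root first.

B – D# – F – A – C#

Transposed root: A# → B (major 7th down). So we spell B dominant ninth flat five:
root → B
3rd (major 3rd) → D#
5th (diminished 5th) → F
7th (minor 7th) → A
9th (major 9th) → C#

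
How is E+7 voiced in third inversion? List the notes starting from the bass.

D  E  G#  B#

In root position, E+7 is E–G#–B#–D.
Third inversion puts the seventh (D) in the bass.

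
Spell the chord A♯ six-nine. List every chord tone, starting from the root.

Root A#, quality six-nine:
Root: A#
Major 3rd (3rd): C##
Perfect 5th (5th): E#
Major 6th (6th): F##
Major 9th (9th): B#

A#, C##, E#, F##, B#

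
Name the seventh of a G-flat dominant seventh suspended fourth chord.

G-flat dominant seventh suspended fourth is built on Gb; its 7th is a minor 7th above the root.
A seventh above G uses the letter F, and the minor 7th above Gb is Fb.

Fb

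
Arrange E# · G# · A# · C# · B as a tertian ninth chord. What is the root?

A#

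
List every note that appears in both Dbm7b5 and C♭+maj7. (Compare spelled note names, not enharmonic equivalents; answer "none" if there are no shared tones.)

Dbm7b5 = Db, Fb, Abb, Cb.
C♭+maj7 = Cb, Eb, G, Bb.
Shared: Cb.

Cb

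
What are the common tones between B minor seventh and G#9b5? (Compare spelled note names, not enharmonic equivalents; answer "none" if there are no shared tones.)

D, F#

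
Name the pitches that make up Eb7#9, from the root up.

Eb, G, Bb, Db, F#

Root Eb, quality dominant seventh sharp nine:
- root: Eb
- major 3rd: G
- perfect 5th: Bb
- minor 7th: Db
- augmented 9th: F#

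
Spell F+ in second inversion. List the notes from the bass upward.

C# F A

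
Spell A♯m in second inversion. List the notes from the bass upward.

E#  A#  C#

A♯m = A#–C#–E#; second inversion → fifth (E#) lowest.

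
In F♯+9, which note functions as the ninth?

G#

Root of F♯+9 = F#. The 9th is a major 9th: F# up a major 9th → G#.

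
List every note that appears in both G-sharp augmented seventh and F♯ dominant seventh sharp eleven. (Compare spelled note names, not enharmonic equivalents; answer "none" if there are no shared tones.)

G-sharp augmented seventh: G♯ B♯ D𝄪 F♯
F♯ dominant seventh sharp eleven: F♯ A♯ C♯ E B♯
Common to both → B♯, F♯.

B♯ – F♯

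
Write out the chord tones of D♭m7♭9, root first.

D♭m7♭9: minor seventh flat nine on Db.
Root: Db
Minor 3rd (3rd): Fb
Perfect 5th (5th): Ab
Minor 7th (7th): Cb
Minor 9th (9th): Ebb

Db, Fb, Ab, Cb, Ebb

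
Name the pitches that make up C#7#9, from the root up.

C#7#9: dominant seventh sharp nine on C#.
root → C#
3rd (major 3rd) → E#
5th (perfect 5th) → G#
7th (minor 7th) → B
9th (augmented 9th) → D##

C#, E#, G#, B, D##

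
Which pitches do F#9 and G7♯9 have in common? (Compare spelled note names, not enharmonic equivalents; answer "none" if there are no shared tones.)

F#9 = F#, A#, C#, E, G#.
G7♯9 = G, B, D, F, A#.
Shared: A#.

A#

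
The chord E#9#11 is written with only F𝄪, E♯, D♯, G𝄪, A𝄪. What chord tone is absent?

B♯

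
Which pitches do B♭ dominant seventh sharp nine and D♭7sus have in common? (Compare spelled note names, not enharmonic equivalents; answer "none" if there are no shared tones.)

Ab

B♭ dominant seventh sharp nine = Bb, D, F, Ab, C#.
D♭7sus = Db, Gb, Ab, Cb.
Shared: Ab.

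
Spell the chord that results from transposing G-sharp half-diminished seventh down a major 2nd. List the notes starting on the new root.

Transposed root: G-sharp → F-sharp (major 2nd down). So we spell F-sharp half-diminished seventh:
F-sharp — root
A — minor 3rd
C — diminished 5th
E — minor 7th

F-sharp – A – C – E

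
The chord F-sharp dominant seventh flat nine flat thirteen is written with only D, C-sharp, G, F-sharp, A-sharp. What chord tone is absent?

F-sharp dominant seventh flat nine flat thirteen = F-sharp, A-sharp, C-sharp, E, G, D. The voicing lacks the 7th (minor 7th), E.

E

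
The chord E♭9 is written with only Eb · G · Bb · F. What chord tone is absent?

Db

The full E♭9 chord is Eb, G, Bb, Db, F.
Comparing with the voicing, the minor 7th (7th) — Db — is absent.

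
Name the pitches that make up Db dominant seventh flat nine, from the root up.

D-flat, F, A-flat, C-flat, E-double-flat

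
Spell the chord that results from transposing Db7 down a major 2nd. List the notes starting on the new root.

Cb  Eb  Gb  Bbb

A major 2nd down from Db is Cb, so the new chord is Cb dominant seventh.
Cb — root
Eb — major 3rd
Gb — perfect 5th
Bbb — minor 7th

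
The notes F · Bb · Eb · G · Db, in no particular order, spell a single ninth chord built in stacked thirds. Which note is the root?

Eb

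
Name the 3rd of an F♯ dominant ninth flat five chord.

Root of F♯ dominant ninth flat five = F-sharp. The 3rd is a major 3rd: F-sharp up a major 3rd → A-sharp.

A-sharp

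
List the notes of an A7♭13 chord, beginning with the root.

A7♭13 is a dominant seventh flat thirteen built on A.
root → A
3rd (major 3rd) → C♯
5th (perfect 5th) → E
7th (minor 7th) → G
13th (minor 13th) → F

A, C♯, E, G, F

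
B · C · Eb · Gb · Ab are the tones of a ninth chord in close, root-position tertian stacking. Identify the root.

Ab

Arranged so that each adjacent pair is a third by letter name: Ab – C – Eb – Gb – B.
The bottom of that stack, Ab, is the root (this is Ab dominant seventh sharp nine).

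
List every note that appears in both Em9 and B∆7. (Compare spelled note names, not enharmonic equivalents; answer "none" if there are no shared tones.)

B  F#

Em9: E G B D F#
B∆7: B D# F# A#
Common to both → B, F#.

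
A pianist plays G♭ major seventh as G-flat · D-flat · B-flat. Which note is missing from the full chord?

The full G♭ major seventh chord is G-flat, B-flat, D-flat, F.
Comparing with the voicing, the major 7th (7th) — F — is absent.

F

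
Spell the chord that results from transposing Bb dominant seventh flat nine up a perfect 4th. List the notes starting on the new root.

A perfect 4th up from B-flat is E-flat, so the new chord is E-flat dominant seventh flat nine.
root → E-flat
3rd (major 3rd) → G
5th (perfect 5th) → B-flat
7th (minor 7th) → D-flat
9th (minor 9th) → F-flat

E-flat  G  B-flat  D-flat  F-flat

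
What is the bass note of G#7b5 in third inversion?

F#

G#7b5 = G#–B#–D–F#. Third inversion → seventh in the bass = F#.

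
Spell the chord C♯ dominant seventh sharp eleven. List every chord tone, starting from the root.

C♯ dominant seventh sharp eleven: dominant seventh sharp eleven on C#.
root → C#
3rd (major 3rd) → E#
5th (perfect 5th) → G#
7th (minor 7th) → B
11th (augmented 11th) → F##

C#, E#, G#, B, F##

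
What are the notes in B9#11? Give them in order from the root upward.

B  D♯  F♯  A  C♯  E♯

Root B, quality dominant ninth sharp eleven:
B — root
D♯ — major 3rd
F♯ — perfect 5th
A — minor 7th
C♯ — major 9th
E♯ — augmented 11th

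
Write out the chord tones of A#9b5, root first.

A#, C##, E, G#, B#

A#9b5: dominant ninth flat five on A#.
root → A#
3rd (major 3rd) → C##
5th (diminished 5th) → E
7th (minor 7th) → G#
9th (major 9th) → B#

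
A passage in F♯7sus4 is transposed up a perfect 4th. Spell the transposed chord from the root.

Transposed root: F# → B (perfect 4th up). So we spell B dominant seventh suspended fourth:
- root: B
- perfect 4th: E
- perfect 5th: F#
- minor 7th: A

B, E, F#, A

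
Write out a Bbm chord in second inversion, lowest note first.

F Bb Db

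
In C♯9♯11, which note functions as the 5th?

Root of C♯9♯11 = C#. The 5th is a perfect 5th: C# up a perfect 5th → G#.

G#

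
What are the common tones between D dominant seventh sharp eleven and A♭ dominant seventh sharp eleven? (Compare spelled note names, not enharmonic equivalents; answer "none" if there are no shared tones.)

D C

D dominant seventh sharp eleven = D, F♯, A, C, G♯.
A♭ dominant seventh sharp eleven = A♭, C, E♭, G♭, D.
Shared: D, C.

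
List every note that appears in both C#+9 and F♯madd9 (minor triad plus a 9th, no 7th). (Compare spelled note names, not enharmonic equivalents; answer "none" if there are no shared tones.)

C#+9: C# E# G## B D#
F♯madd9: F# A C# G#
Common to both → C#.

C#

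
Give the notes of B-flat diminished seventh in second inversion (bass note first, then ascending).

Fb – Abb – Bb – Db

In root position, B-flat diminished seventh is Bb–Db–Fb–Abb.
Second inversion puts the fifth (Fb) in the bass.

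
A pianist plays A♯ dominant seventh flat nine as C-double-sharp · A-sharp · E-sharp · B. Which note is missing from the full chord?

The full A♯ dominant seventh flat nine chord is A-sharp, C-double-sharp, E-sharp, G-sharp, B.
Comparing with the voicing, the minor 7th (7th) — G-sharp — is absent.

G-sharp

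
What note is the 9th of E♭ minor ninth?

F

E♭ minor ninth is built on E-flat; its 9th is a major 9th above the root.
A second above E uses the letter F, and the major 9th above E-flat is F.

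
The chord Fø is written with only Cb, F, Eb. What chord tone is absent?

Fø = F, Ab, Cb, Eb. The voicing lacks the 3rd (minor 3rd), Ab.

Ab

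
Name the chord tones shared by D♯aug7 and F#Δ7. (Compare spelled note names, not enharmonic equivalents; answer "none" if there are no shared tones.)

D♯aug7 = D#, F##, A##, C#.
F#Δ7 = F#, A#, C#, E#.
Shared: C#.

C#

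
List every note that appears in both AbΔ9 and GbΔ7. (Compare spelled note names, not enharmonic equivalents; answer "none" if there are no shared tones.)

AbΔ9 = Ab, C, Eb, G, Bb.
GbΔ7 = Gb, Bb, Db, F.
Shared: Bb.

Bb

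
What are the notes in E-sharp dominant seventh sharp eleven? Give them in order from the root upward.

Root E#, quality dominant seventh sharp eleven:
E# — root
G## — major 3rd
B# — perfect 5th
D# — minor 7th
A## — augmented 11th

E#  G##  B#  D#  A##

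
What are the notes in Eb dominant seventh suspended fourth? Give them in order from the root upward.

Root Eb, quality dominant seventh suspended fourth:
Eb — root
Ab — perfect 4th
Bb — perfect 5th
Db — minor 7th

Eb  Ab  Bb  Db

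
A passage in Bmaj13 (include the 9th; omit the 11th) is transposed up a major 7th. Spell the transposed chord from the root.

B up a major 7th → A#. New chord: A# major thirteenth.
A# — root
C## — major 3rd
E# — perfect 5th
G## — major 7th
B# — major 9th
F## — major 13th

A#  C##  E#  G##  B#  F##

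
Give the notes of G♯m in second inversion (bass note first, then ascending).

G♯m = G#–B–D#; second inversion → fifth (D#) lowest.

D#, G#, B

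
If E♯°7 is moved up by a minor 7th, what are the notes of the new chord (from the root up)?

D♯ – F♯ – A – C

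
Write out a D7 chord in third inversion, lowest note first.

D7 = D–F#–A–C; third inversion → seventh (C) lowest.

C – D – F# – A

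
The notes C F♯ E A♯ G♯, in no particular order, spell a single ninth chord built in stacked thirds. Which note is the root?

F♯

Stacking in thirds gives F♯ – A♯ – C – E – G♯, so F♯ is the root — F♯ dominant ninth flat five.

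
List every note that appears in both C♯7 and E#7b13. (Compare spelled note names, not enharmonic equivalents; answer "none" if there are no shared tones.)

C#, E#

C♯7 = C#, E#, G#, B.
E#7b13 = E#, G##, B#, D#, C#.
Shared: C#, E#.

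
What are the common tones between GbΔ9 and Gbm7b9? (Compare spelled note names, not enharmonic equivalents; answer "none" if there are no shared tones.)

G♭ – D♭

GbΔ9 = G♭, B♭, D♭, F, A♭.
Gbm7b9 = G♭, B𝄫, D♭, F♭, A𝄫.
Shared: G♭, D♭.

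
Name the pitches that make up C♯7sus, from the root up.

C♯ – F♯ – G♯ – B

Root C♯, quality dominant seventh suspended fourth:
root → C♯
4th (perfect 4th) → F♯
5th (perfect 5th) → G♯
7th (minor 7th) → B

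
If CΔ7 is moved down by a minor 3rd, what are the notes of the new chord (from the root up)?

A minor 3rd down from C is A, so the new chord is A major seventh.
Root: A
Major 3rd (3rd): C#
Perfect 5th (5th): E
Major 7th (7th): G#

A, C#, E, G#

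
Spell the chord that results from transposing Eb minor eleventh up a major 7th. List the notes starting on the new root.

A major 7th up from Eb is D, so the new chord is D minor eleventh.
D — root
F — minor 3rd
A — perfect 5th
C — minor 7th
E — major 9th
G — perfect 11th

D – F – A – C – E – G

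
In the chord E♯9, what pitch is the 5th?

B♯

E♯9 is built on E♯; its 5th is a perfect 5th above the root.
A fifth above E uses the letter B, and the perfect 5th above E♯ is B♯.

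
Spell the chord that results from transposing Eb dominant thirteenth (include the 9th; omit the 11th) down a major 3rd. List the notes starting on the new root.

Transposed root: E-flat → C-flat (major 3rd down). So we spell C-flat dominant thirteenth:
C-flat — root
E-flat — major 3rd
G-flat — perfect 5th
B-double-flat — minor 7th
D-flat — major 9th
A-flat — major 13th

C-flat, E-flat, G-flat, B-double-flat, D-flat, A-flat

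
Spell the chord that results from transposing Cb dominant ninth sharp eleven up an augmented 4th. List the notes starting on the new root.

F  A  C  E-flat  G  B

C-flat up an augmented 4th → F. New chord: F dominant ninth sharp eleven.
root → F
3rd (major 3rd) → A
5th (perfect 5th) → C
7th (minor 7th) → E-flat
9th (major 9th) → G
11th (augmented 11th) → B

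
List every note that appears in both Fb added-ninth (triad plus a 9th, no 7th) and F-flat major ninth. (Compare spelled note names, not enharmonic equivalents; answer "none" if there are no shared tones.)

F-flat, A-flat, C-flat, G-flat

Fb added-ninth: F-flat A-flat C-flat G-flat
F-flat major ninth: F-flat A-flat C-flat E-flat G-flat
Common to both → F-flat, A-flat, C-flat, G-flat.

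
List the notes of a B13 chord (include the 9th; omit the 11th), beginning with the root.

Root B, quality dominant thirteenth:
Root: B
Major 3rd (3rd): D#
Perfect 5th (5th): F#
Minor 7th (7th): A
Major 9th (9th): C#
Major 13th (13th): G#

B, D#, F#, A, C#, G#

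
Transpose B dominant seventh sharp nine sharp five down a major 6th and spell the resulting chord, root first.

D, F-sharp, A-sharp, C, E-sharp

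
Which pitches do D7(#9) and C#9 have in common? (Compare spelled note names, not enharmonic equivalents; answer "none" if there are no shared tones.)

E#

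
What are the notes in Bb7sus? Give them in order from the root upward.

Bb – Eb – F – Ab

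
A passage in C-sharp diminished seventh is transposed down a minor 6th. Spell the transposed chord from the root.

A minor 6th down from C-sharp is E-sharp, so the new chord is E-sharp diminished seventh.
Root: E-sharp
Minor 3rd (3rd): G-sharp
Diminished 5th (5th): B
Diminished 7th (7th): D

E-sharp – G-sharp – B – D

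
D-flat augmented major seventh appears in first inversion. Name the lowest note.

D-flat augmented major seventh = D♭–F–A–C. First inversion → third in the bass = F.

F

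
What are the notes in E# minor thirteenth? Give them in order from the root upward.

Root E-sharp, quality minor thirteenth:
root → E-sharp
3rd (minor 3rd) → G-sharp
5th (perfect 5th) → B-sharp
7th (minor 7th) → D-sharp
9th (major 9th) → F-double-sharp
11th (perfect 11th) → A-sharp
13th (major 13th) → C-double-sharp

E-sharp G-sharp B-sharp D-sharp F-double-sharp A-sharp C-double-sharp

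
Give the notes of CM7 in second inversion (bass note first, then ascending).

G  B  C  E

In root position, CM7 is C–E–G–B.
Second inversion puts the fifth (G) in the bass.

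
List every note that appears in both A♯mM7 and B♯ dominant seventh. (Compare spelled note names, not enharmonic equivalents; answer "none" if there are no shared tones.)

A♯mM7: A♯ C♯ E♯ G𝄪
B♯ dominant seventh: B♯ D𝄪 F𝄪 A♯
Common to both → A♯.

A♯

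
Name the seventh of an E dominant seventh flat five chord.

D

Root of E dominant seventh flat five = E. The 7th is a minor 7th: E up a minor 7th → D.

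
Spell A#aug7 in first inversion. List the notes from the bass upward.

C𝄪, E𝄪, G♯, A♯

In root position, A#aug7 is A♯–C𝄪–E𝄪–G♯.
First inversion puts the third (C𝄪) in the bass.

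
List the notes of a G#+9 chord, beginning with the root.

Root G#, quality dominant ninth sharp five:
root → G#
3rd (major 3rd) → B#
5th (augmented 5th) → D##
7th (minor 7th) → F#
9th (major 9th) → A#

G# B# D## F# A#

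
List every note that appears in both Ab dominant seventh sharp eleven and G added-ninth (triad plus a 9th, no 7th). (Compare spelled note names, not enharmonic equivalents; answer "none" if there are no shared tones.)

D

Ab dominant seventh sharp eleven: A-flat C E-flat G-flat D
G added-ninth: G B D A
Common to both → D.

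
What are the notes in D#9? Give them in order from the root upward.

D#9 is a dominant ninth built on D#.
- root: D#
- major 3rd: F##
- perfect 5th: A#
- minor 7th: C#
- major 9th: E#

D# – F## – A# – C# – E#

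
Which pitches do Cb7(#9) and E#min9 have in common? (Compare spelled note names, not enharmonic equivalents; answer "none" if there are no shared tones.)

Cb7(#9): C♭ E♭ G♭ B𝄫 D
E#min9: E♯ G♯ B♯ D♯ F𝄪
Common to both → none.

none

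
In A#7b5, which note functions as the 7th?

G#

A#7b5 is built on A#; its 7th is a minor 7th above the root.
A seventh above A uses the letter G, and the minor 7th above A# is G#.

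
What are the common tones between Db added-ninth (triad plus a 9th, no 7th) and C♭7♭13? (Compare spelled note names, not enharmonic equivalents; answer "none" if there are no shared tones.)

Db added-ninth: Db F Ab Eb
C♭7♭13: Cb Eb Gb Bbb Abb
Common to both → Eb.

Eb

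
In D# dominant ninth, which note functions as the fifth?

D# dominant ninth is built on D#; its 5th is a perfect 5th above the root.
A fifth above D uses the letter A, and the perfect 5th above D# is A#.

A#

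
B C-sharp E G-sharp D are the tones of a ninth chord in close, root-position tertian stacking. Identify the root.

Arranged so that each adjacent pair is a third by letter name: C-sharp – E – G-sharp – B – D.
The bottom of that stack, C-sharp, is the root (this is C-sharp minor seventh flat nine).

C-sharp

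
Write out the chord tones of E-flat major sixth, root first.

E♭  G  B♭  C

E-flat major sixth: major sixth on E♭.
- root: E♭
- major 3rd: G
- perfect 5th: B♭
- major 6th: C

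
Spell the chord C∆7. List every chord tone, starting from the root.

C, E, G, B

Root C, quality major seventh:
root → C
3rd (major 3rd) → E
5th (perfect 5th) → G
7th (major 7th) → B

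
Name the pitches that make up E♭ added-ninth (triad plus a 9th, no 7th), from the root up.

E♭, G, B♭, F

E♭ added-ninth is an added-ninth built on E♭.
Root: E♭
Major 3rd (3rd): G
Perfect 5th (5th): B♭
Major 9th (9th): F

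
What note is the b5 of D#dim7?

Root of D#dim7 = D#. The 5th is a diminished 5th: D# up a diminished 5th → A.

A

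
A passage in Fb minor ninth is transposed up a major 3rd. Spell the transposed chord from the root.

Transposed root: Fb → Ab (major 3rd up). So we spell Ab minor ninth:
Ab — root
Cb — minor 3rd
Eb — perfect 5th
Gb — minor 7th
Bb — major 9th

Ab Cb Eb Gb Bb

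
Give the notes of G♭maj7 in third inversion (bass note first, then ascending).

In root position, G♭maj7 is Gb–Bb–Db–F.
Third inversion puts the seventh (F) in the bass.

F, Gb, Bb, Db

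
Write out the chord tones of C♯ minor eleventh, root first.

C-sharp – E – G-sharp – B – D-sharp – F-sharp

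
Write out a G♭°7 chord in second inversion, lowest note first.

In root position, G♭°7 is G♭–B𝄫–D𝄫–F𝄫.
Second inversion puts the fifth (D𝄫) in the bass.

D𝄫 – F𝄫 – G♭ – B𝄫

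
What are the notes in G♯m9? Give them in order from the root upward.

G#  B  D#  F#  A#

G♯m9 is a minor ninth built on G#.
- root: G#
- minor 3rd: B
- perfect 5th: D#
- minor 7th: F#
- major 9th: A#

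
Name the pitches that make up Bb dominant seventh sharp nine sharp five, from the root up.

Root Bb, quality dominant seventh sharp nine sharp five:
root → Bb
3rd (major 3rd) → D
5th (augmented 5th) → F#
7th (minor 7th) → Ab
9th (augmented 9th) → C#

Bb, D, F#, Ab, C#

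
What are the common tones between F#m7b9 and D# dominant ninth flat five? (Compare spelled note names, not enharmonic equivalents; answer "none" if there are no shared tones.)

A, C#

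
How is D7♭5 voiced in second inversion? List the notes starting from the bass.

Ab, C, D, F#

In root position, D7♭5 is D–F#–Ab–C.
Second inversion puts the fifth (Ab) in the bass.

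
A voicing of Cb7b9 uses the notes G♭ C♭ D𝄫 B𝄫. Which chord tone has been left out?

E♭

The full Cb7b9 chord is C♭, E♭, G♭, B𝄫, D𝄫.
Comparing with the voicing, the major 3rd (3rd) — E♭ — is absent.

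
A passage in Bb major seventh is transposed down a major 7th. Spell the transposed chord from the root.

A major 7th down from Bb is Cb, so the new chord is Cb major seventh.
Cb — root
Eb — major 3rd
Gb — perfect 5th
Bb — major 7th

Cb Eb Gb Bb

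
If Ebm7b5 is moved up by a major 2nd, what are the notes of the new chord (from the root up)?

Transposed root: Eb → F (major 2nd up). So we spell F half-diminished seventh:
root → F
3rd (minor 3rd) → Ab
5th (diminished 5th) → Cb
7th (minor 7th) → Eb

F, Ab, Cb, Eb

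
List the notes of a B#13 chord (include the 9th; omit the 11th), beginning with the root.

B#, D##, F##, A#, C##, G##

B#13 is a dominant thirteenth built on B#.
B# — root
D## — major 3rd
F## — perfect 5th
A# — minor 7th
C## — major 9th
G## — major 13th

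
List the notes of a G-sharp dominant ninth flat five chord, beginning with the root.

Root G-sharp, quality dominant ninth flat five:
- root: G-sharp
- major 3rd: B-sharp
- diminished 5th: D
- minor 7th: F-sharp
- major 9th: A-sharp

G-sharp B-sharp D F-sharp A-sharp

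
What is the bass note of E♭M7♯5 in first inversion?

E♭M7♯5 = Eb–G–B–D. First inversion → third in the bass = G.

G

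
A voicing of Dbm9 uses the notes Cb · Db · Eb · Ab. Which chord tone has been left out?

Dbm9 = Db, Fb, Ab, Cb, Eb. The voicing lacks the 3rd (minor 3rd), Fb.

Fb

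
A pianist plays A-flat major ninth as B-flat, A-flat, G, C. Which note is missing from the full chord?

A-flat major ninth = A-flat, C, E-flat, G, B-flat. The voicing lacks the 5th (perfect 5th), E-flat.

E-flat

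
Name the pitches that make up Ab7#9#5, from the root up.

Ab C E Gb B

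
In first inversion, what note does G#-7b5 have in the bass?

G#-7b5 in root position is G♯–B–D–F♯.
First inversion places the third in the bass, which is B.

B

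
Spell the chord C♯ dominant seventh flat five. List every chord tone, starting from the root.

C♯ dominant seventh flat five is a dominant seventh flat five built on C-sharp.
C-sharp — root
E-sharp — major 3rd
G — diminished 5th
B — minor 7th

C-sharp, E-sharp, G, B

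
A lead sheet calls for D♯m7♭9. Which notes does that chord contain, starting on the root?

D#, F#, A#, C#, E

Root D#, quality minor seventh flat nine:
D# — root
F# — minor 3rd
A# — perfect 5th
C# — minor 7th
E — minor 9th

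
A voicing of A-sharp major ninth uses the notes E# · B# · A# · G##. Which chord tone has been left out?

C##

A-sharp major ninth = A#, C##, E#, G##, B#. The voicing lacks the 3rd (major 3rd), C##.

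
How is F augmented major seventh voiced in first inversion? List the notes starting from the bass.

A, C-sharp, E, F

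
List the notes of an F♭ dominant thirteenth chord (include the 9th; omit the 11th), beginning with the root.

F♭ dominant thirteenth: dominant thirteenth on Fb.
- root: Fb
- major 3rd: Ab
- perfect 5th: Cb
- minor 7th: Ebb
- major 9th: Gb
- major 13th: Db

Fb, Ab, Cb, Ebb, Gb, Db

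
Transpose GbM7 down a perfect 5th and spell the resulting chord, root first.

G♭ down a perfect 5th → C♭. New chord: C♭ major seventh.
root → C♭
3rd (major 3rd) → E♭
5th (perfect 5th) → G♭
7th (major 7th) → B♭

C♭, E♭, G♭, B♭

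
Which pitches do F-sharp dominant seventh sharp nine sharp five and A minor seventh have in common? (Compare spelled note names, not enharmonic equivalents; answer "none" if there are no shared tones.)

F-sharp dominant seventh sharp nine sharp five: F-sharp A-sharp C-double-sharp E G-double-sharp
A minor seventh: A C E G
Common to both → E.

E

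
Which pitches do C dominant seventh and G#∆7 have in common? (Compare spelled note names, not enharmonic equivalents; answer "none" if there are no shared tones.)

C dominant seventh = C, E, G, Bb.
G#∆7 = G#, B#, D#, F##.
Shared: none.

none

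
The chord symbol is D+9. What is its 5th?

A#

Root of D+9 = D. The 5th is an augmented 5th: D up an augmented 5th → A#.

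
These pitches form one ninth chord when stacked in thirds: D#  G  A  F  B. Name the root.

Arranged so that each adjacent pair is a third by letter name: G – B – D# – F – A.
The bottom of that stack, G, is the root (this is G dominant ninth sharp five).

G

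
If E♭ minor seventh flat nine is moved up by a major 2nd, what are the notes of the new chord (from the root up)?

F, A♭, C, E♭, G♭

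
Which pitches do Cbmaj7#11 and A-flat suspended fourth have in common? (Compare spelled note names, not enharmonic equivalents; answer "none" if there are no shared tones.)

Eb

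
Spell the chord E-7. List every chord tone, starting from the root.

E, G, B, D

Root E, quality minor seventh:
E — root
G — minor 3rd
B — perfect 5th
D — minor 7th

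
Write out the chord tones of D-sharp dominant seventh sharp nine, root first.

D-sharp dominant seventh sharp nine is a dominant seventh sharp nine built on D♯.
root → D♯
3rd (major 3rd) → F𝄪
5th (perfect 5th) → A♯
7th (minor 7th) → C♯
9th (augmented 9th) → E𝄪

D♯ F𝄪 A♯ C♯ E𝄪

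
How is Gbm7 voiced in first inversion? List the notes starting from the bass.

Gbm7 = Gb–Bbb–Db–Fb; first inversion → third (Bbb) lowest.

Bbb Db Fb Gb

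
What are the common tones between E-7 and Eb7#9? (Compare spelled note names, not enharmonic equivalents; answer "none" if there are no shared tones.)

E-7 = E, G, B, D.
Eb7#9 = E♭, G, B♭, D♭, F♯.
Shared: G.

G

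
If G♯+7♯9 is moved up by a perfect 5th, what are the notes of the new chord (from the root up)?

D#, F##, A##, C#, E##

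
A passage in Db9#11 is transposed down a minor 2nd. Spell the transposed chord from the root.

Transposed root: D♭ → C (minor 2nd down). So we spell C dominant ninth sharp eleven:
C — root
E — major 3rd
G — perfect 5th
B♭ — minor 7th
D — major 9th
F♯ — augmented 11th

C, E, G, B♭, D, F♯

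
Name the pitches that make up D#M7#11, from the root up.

D# – F## – A# – C## – G##

D#M7#11 is a major seventh sharp eleven built on D#.
root → D#
3rd (major 3rd) → F##
5th (perfect 5th) → A#
7th (major 7th) → C##
11th (augmented 11th) → G##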